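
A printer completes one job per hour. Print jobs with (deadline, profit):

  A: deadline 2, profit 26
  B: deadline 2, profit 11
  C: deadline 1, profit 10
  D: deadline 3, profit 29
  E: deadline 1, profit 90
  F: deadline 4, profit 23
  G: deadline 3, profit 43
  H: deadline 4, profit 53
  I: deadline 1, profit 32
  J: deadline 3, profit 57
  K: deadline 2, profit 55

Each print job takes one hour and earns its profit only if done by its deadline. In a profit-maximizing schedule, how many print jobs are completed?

4

Sort by profit descending; place each in the latest free slot ≤ its deadline.
Profit order: E=90 J=57 K=55 H=53 G=43 I=32 D=29 A=26 F=23 B=11 C=10
Assign: E→slot 1, J→slot 3, K→slot 2, H→slot 4, G skipped, I skipped, D skipped, A skipped, F skipped, B skipped, C skipped.
Slots: [1:E] [2:K] [3:J] [4:H]
4 of 11 scheduled.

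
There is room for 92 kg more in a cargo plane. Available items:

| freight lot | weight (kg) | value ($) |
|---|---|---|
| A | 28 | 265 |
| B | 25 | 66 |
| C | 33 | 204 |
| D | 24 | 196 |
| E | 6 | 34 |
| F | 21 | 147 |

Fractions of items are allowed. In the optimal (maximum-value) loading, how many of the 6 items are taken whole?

Order: A (265/28=9.46) > D (196/24=8.17) > F (147/21=7.00) > C (204/33=6.18) > E (34/6=5.67) > B (66/25=2.64)
Fill: take A (28 @ 265) → take D (24 @ 196) → take F (21 @ 147) → take 19/33 of C → 117.45; 92/92 used.
3 item(s) taken whole; one partial (take 19/33 of C).

3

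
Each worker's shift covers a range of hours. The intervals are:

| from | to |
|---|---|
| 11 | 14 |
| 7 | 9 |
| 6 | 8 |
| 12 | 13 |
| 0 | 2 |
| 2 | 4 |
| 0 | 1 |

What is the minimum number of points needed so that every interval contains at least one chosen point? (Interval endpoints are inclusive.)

4

Sort by right endpoint; whenever an interval is uncovered, place a point at its right end.
By right end: [0,1]  [0,2]  [2,4]  [6,8]  [7,9]  [12,13]  [11,14]
[0,1] uncovered → point at 1; [2,4] uncovered → point at 4; [6,8] uncovered → point at 8; [12,13] uncovered → point at 13.
Points: 1, 4, 8, 13 (4 total).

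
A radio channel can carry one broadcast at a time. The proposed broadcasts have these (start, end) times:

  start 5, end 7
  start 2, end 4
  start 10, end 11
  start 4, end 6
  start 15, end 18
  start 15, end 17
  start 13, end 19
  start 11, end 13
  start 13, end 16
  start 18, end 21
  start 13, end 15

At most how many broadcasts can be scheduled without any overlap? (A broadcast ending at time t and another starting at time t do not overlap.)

Order by finish time; keep every interval that doesn't clash with the previous kept one.
By end time: (2,4), (4,6), (5,7), (10,11), (11,13), (13,15), (13,16), (15,17), (15,18), (13,19), (18,21).
Pick (2,4); next start ≥ 4 → (4,6); next start ≥ 6 → (10,11); next start ≥ 11 → (11,13); next start ≥ 13 → (13,15); next start ≥ 15 → (15,17); next start ≥ 17 → (18,21).
Selected 7 broadcasts.

7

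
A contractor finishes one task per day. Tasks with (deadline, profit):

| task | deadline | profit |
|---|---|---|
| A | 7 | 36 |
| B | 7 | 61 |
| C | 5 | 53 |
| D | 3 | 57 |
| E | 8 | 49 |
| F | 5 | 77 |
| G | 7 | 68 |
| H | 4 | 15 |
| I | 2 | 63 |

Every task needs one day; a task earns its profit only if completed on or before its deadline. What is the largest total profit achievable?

464

Profit order: F=77 G=68 I=63 B=61 D=57 C=53 E=49 A=36 H=15
Assign: F→slot 5, G→slot 7, I→slot 2, B→slot 6, D→slot 3, C→slot 4, E→slot 8, A→slot 1, H skipped.
Slots: [1:A] [2:I] [3:D] [4:C] [5:F] [6:B] [7:G] [8:E]
Profit = 36 + 63 + 57 + 53 + 77 + 61 + 68 + 49 = 464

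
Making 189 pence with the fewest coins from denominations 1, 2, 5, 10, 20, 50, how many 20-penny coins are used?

1

Use the largest denomination that fits, subtract, and repeat.
189 − 3×50→39 − 1×20→19 − 1×10→9 − 1×5→4 − 2×2→0
Count of 20: 1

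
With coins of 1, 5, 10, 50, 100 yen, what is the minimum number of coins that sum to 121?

Use the largest denomination that fits, subtract, and repeat.
121 = 1×100 + 2×10 + 1×1
Total coins = 1 + 2 + 1 = 4

4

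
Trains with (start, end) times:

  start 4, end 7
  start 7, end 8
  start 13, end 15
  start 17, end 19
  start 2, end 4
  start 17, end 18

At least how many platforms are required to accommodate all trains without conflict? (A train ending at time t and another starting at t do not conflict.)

2

Events (time:±→running): 2:+→1 4:-→0 4:+→1 7:-→0 7:+→1 8:-→0 13:+→1 15:-→0 17:+→1 17:+→2 … peak 2.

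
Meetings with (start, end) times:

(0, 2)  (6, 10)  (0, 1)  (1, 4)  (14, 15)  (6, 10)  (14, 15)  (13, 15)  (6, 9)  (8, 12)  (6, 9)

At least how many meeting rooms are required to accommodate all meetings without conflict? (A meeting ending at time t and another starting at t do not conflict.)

5

Events (time:±→running): 0:+→1 0:+→2 1:-→1 1:+→2 2:-→1 4:-→0 6:+→1 6:+→2 6:+→3 6:+→4 8:+→5 … peak 5.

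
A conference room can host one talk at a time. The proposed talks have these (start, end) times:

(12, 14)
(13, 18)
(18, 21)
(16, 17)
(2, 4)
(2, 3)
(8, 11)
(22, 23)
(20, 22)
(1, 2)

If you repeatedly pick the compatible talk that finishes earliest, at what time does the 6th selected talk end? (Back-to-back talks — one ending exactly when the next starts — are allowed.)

Order by finish time; keep every interval that doesn't clash with the previous kept one.
By end time: (1,2), (2,3), (2,4), (8,11), (12,14), (16,17), (13,18), (18,21), (20,22), (22,23).
Pick (1,2); next start ≥ 2 → (2,3); next start ≥ 3 → (8,11); next start ≥ 11 → (12,14); next start ≥ 14 → (16,17); next start ≥ 17 → (18,21); next start ≥ 21 → (22,23).
Selected: (1,2) (2,3) (8,11) (12,14) (16,17) (18,21) (22,23)

21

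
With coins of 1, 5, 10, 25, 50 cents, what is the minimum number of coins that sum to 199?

Greedy: take as many of the largest coin as possible, then repeat with the remainder.
199 = 3×50 + 1×25 + 2×10 + 4×1
Total coins = 3 + 1 + 2 + 4 = 10

10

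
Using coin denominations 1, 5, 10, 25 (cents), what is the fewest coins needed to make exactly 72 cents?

72 − 2×25→22 − 2×10→2 − 2×1→0
Total coins = 2 + 2 + 2 = 6

6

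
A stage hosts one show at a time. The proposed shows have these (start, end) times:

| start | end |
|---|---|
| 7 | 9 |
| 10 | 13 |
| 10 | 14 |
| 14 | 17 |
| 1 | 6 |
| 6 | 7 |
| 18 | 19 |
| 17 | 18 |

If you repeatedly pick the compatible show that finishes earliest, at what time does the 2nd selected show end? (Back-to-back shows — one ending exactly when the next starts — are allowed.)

Sort by end time and greedily take each interval whose start is ≥ the last chosen end.
By end time: (1,6), (6,7), (7,9), (10,13), (10,14), (14,17), (17,18), (18,19).
Pick (1,6); next start ≥ 6 → (6,7); next start ≥ 7 → (7,9); next start ≥ 9 → (10,13); next start ≥ 13 → (14,17); next start ≥ 17 → (17,18); next start ≥ 18 → (18,19).
Selected: (1,6) (6,7) (7,9) (10,13) (14,17) (17,18) (18,19)

7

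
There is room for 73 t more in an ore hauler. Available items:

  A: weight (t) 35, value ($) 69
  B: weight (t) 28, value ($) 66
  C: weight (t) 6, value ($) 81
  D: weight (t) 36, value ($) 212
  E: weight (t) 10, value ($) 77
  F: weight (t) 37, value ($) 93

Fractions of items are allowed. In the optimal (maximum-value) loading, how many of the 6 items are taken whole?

Sort by value per unit weight and fill in that order.
Order: C (81/6=13.50) > E (77/10=7.70) > D (212/36=5.89) > F (93/37=2.51) > B (66/28=2.36) > A (69/35=1.97)
Fill: take C (6 @ 81) → take E (10 @ 77) → take D (36 @ 212) → take 21/37 of F → 52.78; 73/73 used.
3 item(s) taken whole; one partial (take 21/37 of F).

3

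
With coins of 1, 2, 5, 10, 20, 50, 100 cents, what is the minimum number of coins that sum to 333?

7

Use the largest denomination that fits, subtract, and repeat.
333 = 3×100 + 1×20 + 1×10 + 1×2 + 1×1
Total coins = 3 + 1 + 1 + 1 + 1 = 7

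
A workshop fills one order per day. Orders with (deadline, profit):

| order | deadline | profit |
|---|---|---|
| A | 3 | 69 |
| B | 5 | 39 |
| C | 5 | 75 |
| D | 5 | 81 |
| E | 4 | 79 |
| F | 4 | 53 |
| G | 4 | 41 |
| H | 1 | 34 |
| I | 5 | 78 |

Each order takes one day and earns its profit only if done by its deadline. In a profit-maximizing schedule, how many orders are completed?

5

Take jobs in profit order; each goes to the latest open slot no later than its deadline.
By profit: D(d5,81), E(d4,79), I(d5,78), C(d5,75), A(d3,69), F(d4,53), G(d4,41), B(d5,39), H(d1,34)
D→slot 5; E→slot 4; I→slot 3; C→slot 2; A→slot 1; F skipped; G skipped; B skipped; H skipped.
5 of 9 scheduled.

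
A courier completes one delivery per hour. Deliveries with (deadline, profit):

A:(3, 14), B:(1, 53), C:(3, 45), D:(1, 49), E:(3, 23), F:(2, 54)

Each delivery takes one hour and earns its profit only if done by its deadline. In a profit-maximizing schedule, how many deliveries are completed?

By profit: F(d2,54), B(d1,53), D(d1,49), C(d3,45), E(d3,23), A(d3,14)
F→slot 2; B→slot 1; D skipped; C→slot 3; E skipped; A skipped.
3 of 6 scheduled.

3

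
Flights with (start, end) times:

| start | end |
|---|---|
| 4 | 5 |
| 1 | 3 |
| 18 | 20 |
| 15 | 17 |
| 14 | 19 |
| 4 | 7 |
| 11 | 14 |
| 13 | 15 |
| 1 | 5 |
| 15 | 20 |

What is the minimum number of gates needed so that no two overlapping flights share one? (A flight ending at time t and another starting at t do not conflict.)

The answer is the maximum number of intervals overlapping at any instant.
starts: [1, 1, 4, 4, 11, 13, 14, 15, 15, 18]
ends:   [3, 5, 5, 7, 14, 15, 17, 19, 20, 20]
s1→1 s1→2 e3→1 s4→2 s4→3  — peak 3.

3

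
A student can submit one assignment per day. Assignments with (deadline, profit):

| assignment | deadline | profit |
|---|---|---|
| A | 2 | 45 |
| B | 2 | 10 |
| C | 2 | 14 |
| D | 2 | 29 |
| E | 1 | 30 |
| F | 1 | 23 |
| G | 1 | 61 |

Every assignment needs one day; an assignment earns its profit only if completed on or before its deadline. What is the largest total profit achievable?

106

Take jobs in profit order; each goes to the latest open slot no later than its deadline.
Profit order: G=61 A=45 E=30 D=29 F=23 C=14 B=10
Assign: G→slot 1, A→slot 2, E skipped, D skipped, F skipped, C skipped, B skipped.
Slots: [1:G] [2:A]
Profit = 61 + 45 = 106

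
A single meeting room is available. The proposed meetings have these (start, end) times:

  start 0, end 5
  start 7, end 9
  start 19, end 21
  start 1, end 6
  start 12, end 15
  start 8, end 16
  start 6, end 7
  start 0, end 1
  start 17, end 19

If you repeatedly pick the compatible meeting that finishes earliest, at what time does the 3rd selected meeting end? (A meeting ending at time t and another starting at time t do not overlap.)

Sorted by end: (0,1)  (0,5)  (1,6)  (6,7)  (7,9)  (12,15)  (8,16)  (17,19)  (19,21)
take (0,1); take (1,6); take (6,7); take (7,9); take (12,15); take (17,19); take (19,21).
Selected: (0,1) (1,6) (6,7) (7,9) (12,15) (17,19) (19,21)

7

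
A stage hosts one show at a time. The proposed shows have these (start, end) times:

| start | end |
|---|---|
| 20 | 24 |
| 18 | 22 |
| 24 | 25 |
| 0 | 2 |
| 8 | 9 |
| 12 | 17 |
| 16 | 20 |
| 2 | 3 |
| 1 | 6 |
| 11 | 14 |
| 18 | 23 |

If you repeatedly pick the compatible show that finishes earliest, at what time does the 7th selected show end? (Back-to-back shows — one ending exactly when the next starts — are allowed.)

25

By end time: (0,2), (2,3), (1,6), (8,9), (11,14), (12,17), (16,20), (18,22), (18,23), (20,24), (24,25).
Pick (0,2); next start ≥ 2 → (2,3); next start ≥ 3 → (8,9); next start ≥ 9 → (11,14); next start ≥ 14 → (16,20); next start ≥ 20 → (20,24); next start ≥ 24 → (24,25).
Selected: (0,2) (2,3) (8,9) (11,14) (16,20) (20,24) (24,25)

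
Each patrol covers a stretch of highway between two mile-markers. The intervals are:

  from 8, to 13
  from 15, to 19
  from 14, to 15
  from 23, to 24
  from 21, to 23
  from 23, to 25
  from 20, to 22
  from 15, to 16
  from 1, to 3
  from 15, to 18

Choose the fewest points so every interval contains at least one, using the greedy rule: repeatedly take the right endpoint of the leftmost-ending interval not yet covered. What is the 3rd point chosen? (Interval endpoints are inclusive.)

15

Process intervals by earliest right end; each time one isn't hit yet, stab at its right endpoint.
By right end: [1,3]  [8,13]  [14,15]  [15,16]  [15,18]  [15,19]  [20,22]  [21,23]  [23,24]  [23,25]
[1,3] uncovered → point at 3; [8,13] uncovered → point at 13; [14,15] uncovered → point at 15; [20,22] uncovered → point at 22; [23,24] uncovered → point at 24.
Points: 3, 13, 15, 22, 24 (5 total).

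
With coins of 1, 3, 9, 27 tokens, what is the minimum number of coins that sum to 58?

4

58 − 2×27→4 − 1×3→1 − 1×1→0
Total coins = 2 + 1 + 1 = 4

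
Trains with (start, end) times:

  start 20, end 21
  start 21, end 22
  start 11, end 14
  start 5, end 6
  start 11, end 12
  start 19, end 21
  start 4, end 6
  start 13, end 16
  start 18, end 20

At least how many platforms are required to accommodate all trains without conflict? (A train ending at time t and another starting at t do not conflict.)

2

starts: [4, 5, 11, 11, 13, 18, 19, 20, 21]
ends:   [6, 6, 12, 14, 16, 20, 21, 21, 22]
s4→1 s5→2  — peak 2.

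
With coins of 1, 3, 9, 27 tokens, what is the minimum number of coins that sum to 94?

Use the largest denomination that fits, subtract, and repeat.
94 = 3×27 + 1×9 + 1×3 + 1×1
Total coins = 3 + 1 + 1 + 1 = 6

6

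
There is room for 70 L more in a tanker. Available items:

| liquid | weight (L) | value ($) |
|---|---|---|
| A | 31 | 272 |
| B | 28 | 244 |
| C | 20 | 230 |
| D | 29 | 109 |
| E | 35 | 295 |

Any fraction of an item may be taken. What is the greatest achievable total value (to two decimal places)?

Ratios (sorted): C 11.50, A 8.77, B 8.71, E 8.43, D 3.76
take C (20 @ 230); take A (31 @ 272); take 19/28 of B → 165.57. Capacity used 70/70.
Total value = 667.57

667.57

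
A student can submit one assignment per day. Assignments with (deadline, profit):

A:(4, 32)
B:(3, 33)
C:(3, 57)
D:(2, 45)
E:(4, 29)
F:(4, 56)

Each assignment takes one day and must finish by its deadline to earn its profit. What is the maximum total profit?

191

Sort by profit descending; place each in the latest free slot ≤ its deadline.
By profit: C(d3,57), F(d4,56), D(d2,45), B(d3,33), A(d4,32), E(d4,29)
C→slot 3; F→slot 4; D→slot 2; B→slot 1; A skipped; E skipped.
Profit = 33 + 45 + 57 + 56 = 191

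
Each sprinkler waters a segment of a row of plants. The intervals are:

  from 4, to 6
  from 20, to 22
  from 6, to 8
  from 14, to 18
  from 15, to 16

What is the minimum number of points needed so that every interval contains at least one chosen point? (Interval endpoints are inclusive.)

3

Sort by right endpoint; whenever an interval is uncovered, place a point at its right end.
By right end: [4,6]  [6,8]  [15,16]  [14,18]  [20,22]
[4,6] uncovered → point at 6; [15,16] uncovered → point at 16; [20,22] uncovered → point at 22.
Points: 6, 16, 22 (3 total).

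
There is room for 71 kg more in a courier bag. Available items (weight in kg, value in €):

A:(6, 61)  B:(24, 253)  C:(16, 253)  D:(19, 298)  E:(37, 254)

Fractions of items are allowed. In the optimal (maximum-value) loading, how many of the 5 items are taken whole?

Order: C (253/16=15.81) > D (298/19=15.68) > B (253/24=10.54) > A (61/6=10.17) > E (254/37=6.86)
Fill: take C (16 @ 253) → take D (19 @ 298) → take B (24 @ 253) → take A (6 @ 61) → take 6/37 of E → 41.19; 71/71 used.
4 item(s) taken whole; one partial (take 6/37 of E).

4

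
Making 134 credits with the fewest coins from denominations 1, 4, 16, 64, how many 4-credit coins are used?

1

Use the largest denomination that fits, subtract, and repeat.
134 − 2×64→6 − 1×4→2 − 2×1→0
Count of 4: 1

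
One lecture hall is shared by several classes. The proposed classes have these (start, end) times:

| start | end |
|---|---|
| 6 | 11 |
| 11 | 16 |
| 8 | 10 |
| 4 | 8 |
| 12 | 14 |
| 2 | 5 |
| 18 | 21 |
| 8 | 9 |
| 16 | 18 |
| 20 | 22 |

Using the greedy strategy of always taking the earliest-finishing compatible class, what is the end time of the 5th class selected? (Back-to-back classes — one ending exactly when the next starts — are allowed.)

Greedy by earliest finish: after sorting by end time, pick each interval compatible with the last pick.
By end time: (2,5), (4,8), (8,9), (8,10), (6,11), (12,14), (11,16), (16,18), (18,21), (20,22).
Pick (2,5); next start ≥ 5 → (8,9); next start ≥ 9 → (12,14); next start ≥ 14 → (16,18); next start ≥ 18 → (18,21).
Selected: (2,5) (8,9) (12,14) (16,18) (18,21)

21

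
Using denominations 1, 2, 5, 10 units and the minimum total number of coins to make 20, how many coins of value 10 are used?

20 = 2×10
Count of 10: 2

2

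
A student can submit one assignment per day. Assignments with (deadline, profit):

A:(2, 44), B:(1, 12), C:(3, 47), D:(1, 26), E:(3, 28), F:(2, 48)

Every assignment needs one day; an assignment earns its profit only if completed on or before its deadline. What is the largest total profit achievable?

Sort by profit descending; place each in the latest free slot ≤ its deadline.
By profit: F(d2,48), C(d3,47), A(d2,44), E(d3,28), D(d1,26), B(d1,12)
F→slot 2; C→slot 3; A→slot 1; E skipped; D skipped; B skipped.
Profit = 44 + 48 + 47 = 139

139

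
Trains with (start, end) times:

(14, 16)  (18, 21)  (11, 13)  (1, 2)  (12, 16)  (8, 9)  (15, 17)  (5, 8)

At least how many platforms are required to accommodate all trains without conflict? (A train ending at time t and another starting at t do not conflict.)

3

Events (time:±→running): 1:+→1 2:-→0 5:+→1 8:-→0 8:+→1 9:-→0 11:+→1 12:+→2 13:-→1 14:+→2 15:+→3 … peak 3.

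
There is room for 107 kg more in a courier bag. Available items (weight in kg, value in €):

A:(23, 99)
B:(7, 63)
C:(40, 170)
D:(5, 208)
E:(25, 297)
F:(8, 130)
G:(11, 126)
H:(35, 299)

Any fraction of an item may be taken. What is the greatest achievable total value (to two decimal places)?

Ratios (sorted): D 41.60, F 16.25, E 11.88, G 11.45, B 9.00, H 8.54, A 4.30, C 4.25
take D (5 @ 208); take F (8 @ 130); take E (25 @ 297); take G (11 @ 126); take B (7 @ 63); take H (35 @ 299); take 16/23 of A → 68.87. Capacity used 107/107.
Total value = 1191.87

1191.87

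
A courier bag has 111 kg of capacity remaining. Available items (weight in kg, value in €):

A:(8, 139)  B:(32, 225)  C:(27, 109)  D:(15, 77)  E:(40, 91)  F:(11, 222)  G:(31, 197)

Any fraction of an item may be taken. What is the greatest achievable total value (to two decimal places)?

Greedy by value/weight ratio, highest first.
Order: F (222/11=20.18) > A (139/8=17.38) > B (225/32=7.03) > G (197/31=6.35) > D (77/15=5.13) > C (109/27=4.04) > E (91/40=2.27)
Fill: take F (11 @ 222) → take A (8 @ 139) → take B (32 @ 225) → take G (31 @ 197) → take D (15 @ 77) → take 14/27 of C → 56.52; 111/111 used.
Total value = 916.52

916.52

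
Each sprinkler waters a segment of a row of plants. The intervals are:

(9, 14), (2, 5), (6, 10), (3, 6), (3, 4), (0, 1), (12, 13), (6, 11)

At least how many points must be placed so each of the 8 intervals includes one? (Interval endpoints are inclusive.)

4

Process intervals by earliest right end; each time one isn't hit yet, stab at its right endpoint.
By right end: [0,1]  [3,4]  [2,5]  [3,6]  [6,10]  [6,11]  [12,13]  [9,14]
[0,1] uncovered → point at 1; [3,4] uncovered → point at 4; [6,10] uncovered → point at 10; [12,13] uncovered → point at 13.
Points: 1, 4, 10, 13 (4 total).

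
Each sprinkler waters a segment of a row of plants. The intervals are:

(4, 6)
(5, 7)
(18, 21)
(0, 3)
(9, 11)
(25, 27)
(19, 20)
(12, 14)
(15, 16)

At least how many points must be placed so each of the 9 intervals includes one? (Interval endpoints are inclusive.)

Process intervals by earliest right end; each time one isn't hit yet, stab at its right endpoint.
Sorted: [0,3] [4,6] [5,7] [9,11] [12,14] [15,16] [19,20] [18,21] [25,27]
{[0,3]} hit by 3; {[4,6],[5,7]} hit by 6; {[9,11]} hit by 11; {[12,14]} hit by 14; {[15,16]} hit by 16; {[19,20],[18,21]} hit by 20; {[25,27]} hit by 27.
Points: 3, 6, 11, 14, 16, 20, 27 (7 total).

7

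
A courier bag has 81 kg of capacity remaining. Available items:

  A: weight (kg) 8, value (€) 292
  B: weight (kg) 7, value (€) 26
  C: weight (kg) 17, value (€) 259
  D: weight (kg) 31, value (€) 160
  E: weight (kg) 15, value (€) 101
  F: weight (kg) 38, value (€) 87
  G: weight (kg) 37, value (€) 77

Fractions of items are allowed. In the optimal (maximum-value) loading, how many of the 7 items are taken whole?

5

Sort by value per unit weight and fill in that order.
Order: A (292/8=36.50) > C (259/17=15.24) > E (101/15=6.73) > D (160/31=5.16) > B (26/7=3.71) > F (87/38=2.29) > G (77/37=2.08)
Fill: take A (8 @ 292) → take C (17 @ 259) → take E (15 @ 101) → take D (31 @ 160) → take B (7 @ 26) → take 3/38 of F → 6.87; 81/81 used.
5 item(s) taken whole; one partial (take 3/38 of F).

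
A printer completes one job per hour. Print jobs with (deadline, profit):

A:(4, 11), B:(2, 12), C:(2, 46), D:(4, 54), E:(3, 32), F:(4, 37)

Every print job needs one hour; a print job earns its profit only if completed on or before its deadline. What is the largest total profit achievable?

169

Profit order: D=54 C=46 F=37 E=32 B=12 A=11
Assign: D→slot 4, C→slot 2, F→slot 3, E→slot 1, B skipped, A skipped.
Slots: [1:E] [2:C] [3:F] [4:D]
Profit = 32 + 46 + 37 + 54 = 169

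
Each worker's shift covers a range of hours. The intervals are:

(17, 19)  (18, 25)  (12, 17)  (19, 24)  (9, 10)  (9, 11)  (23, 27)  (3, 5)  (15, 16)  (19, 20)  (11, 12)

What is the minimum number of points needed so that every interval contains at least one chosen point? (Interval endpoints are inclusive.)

Process intervals by earliest right end; each time one isn't hit yet, stab at its right endpoint.
By right end: [3,5]  [9,10]  [9,11]  [11,12]  [15,16]  [12,17]  [17,19]  [19,20]  [19,24]  [18,25]  [23,27]
[3,5] uncovered → point at 5; [9,10] uncovered → point at 10; [11,12] uncovered → point at 12; [15,16] uncovered → point at 16; [17,19] uncovered → point at 19; [23,27] uncovered → point at 27.
Points: 5, 10, 12, 16, 19, 27 (6 total).

6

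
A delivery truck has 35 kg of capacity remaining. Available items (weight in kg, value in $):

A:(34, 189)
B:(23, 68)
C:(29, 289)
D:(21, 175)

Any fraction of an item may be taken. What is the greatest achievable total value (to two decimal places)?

339.00

Ratios (sorted): C 9.97, D 8.33, A 5.56, B 2.96
take C (29 @ 289); take 6/21 of D → 50.00. Capacity used 35/35.
Total value = 339.00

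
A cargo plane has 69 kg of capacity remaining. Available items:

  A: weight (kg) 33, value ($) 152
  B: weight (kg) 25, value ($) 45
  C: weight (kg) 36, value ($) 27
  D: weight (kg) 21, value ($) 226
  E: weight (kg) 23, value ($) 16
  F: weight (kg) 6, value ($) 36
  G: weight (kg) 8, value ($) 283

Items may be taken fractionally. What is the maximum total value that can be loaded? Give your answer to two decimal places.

698.80

Ratios (sorted): G 35.38, D 10.76, F 6.00, A 4.61, B 1.80, C 0.75, E 0.70
take G (8 @ 283); take D (21 @ 226); take F (6 @ 36); take A (33 @ 152); take 1/25 of B → 1.80. Capacity used 69/69.
Total value = 698.80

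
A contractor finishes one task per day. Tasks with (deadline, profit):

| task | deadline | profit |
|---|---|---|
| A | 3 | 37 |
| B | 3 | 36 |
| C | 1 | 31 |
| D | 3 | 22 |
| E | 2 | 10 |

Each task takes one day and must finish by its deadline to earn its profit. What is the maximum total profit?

Take jobs in profit order; each goes to the latest open slot no later than its deadline.
Profit order: A=37 B=36 C=31 D=22 E=10
Assign: A→slot 3, B→slot 2, C→slot 1, D skipped, E skipped.
Slots: [1:C] [2:B] [3:A]
Profit = 31 + 36 + 37 = 104

104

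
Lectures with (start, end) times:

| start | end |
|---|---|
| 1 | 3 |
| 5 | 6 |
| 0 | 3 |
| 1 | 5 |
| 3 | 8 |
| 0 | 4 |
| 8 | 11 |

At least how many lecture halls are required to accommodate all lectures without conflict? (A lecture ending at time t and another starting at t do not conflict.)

4

Count concurrent intervals with a sweep; the peak is the room count.
Events (time:±→running): 0:+→1 0:+→2 1:+→3 1:+→4 … peak 4.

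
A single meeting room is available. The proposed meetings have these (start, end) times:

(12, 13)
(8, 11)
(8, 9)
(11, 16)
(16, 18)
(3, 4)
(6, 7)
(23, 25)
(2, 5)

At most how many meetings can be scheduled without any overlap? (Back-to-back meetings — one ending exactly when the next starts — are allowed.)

6

Sort by end time and greedily take each interval whose start is ≥ the last chosen end.
By end time: (3,4), (2,5), (6,7), (8,9), (8,11), (12,13), (11,16), (16,18), (23,25).
Pick (3,4); next start ≥ 4 → (6,7); next start ≥ 7 → (8,9); next start ≥ 9 → (12,13); next start ≥ 13 → (16,18); next start ≥ 18 → (23,25).
Selected 6 meetings.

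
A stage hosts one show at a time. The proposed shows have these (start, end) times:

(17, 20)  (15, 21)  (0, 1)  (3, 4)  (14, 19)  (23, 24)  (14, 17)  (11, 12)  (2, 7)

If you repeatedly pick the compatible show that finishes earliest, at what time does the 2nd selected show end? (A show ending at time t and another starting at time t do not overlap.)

Sorted by end: (0,1)  (3,4)  (2,7)  (11,12)  (14,17)  (14,19)  (17,20)  (15,21)  (23,24)
take (0,1); take (3,4); take (11,12); take (14,17); skip (14,19); take (17,20); take (23,24).
Selected: (0,1) (3,4) (11,12) (14,17) (17,20) (23,24)

4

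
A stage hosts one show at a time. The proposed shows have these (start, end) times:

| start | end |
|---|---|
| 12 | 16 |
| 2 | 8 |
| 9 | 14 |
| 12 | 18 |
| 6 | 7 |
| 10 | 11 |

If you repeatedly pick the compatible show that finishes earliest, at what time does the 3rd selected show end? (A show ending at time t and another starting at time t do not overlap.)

16

Order by finish time; keep every interval that doesn't clash with the previous kept one.
Sorted by end: (6,7)  (2,8)  (10,11)  (9,14)  (12,16)  (12,18)
take (6,7); skip (2,8); take (10,11); take (12,16).
Selected: (6,7) (10,11) (12,16)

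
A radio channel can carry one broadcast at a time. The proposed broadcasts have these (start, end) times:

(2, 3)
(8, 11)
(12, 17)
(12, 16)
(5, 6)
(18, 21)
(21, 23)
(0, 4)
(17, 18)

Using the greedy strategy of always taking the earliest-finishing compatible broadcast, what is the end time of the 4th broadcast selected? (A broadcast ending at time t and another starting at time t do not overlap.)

16

Sort by end time and greedily take each interval whose start is ≥ the last chosen end.
By end time: (2,3), (0,4), (5,6), (8,11), (12,16), (12,17), (17,18), (18,21), (21,23).
Pick (2,3); next start ≥ 3 → (5,6); next start ≥ 6 → (8,11); next start ≥ 11 → (12,16); next start ≥ 16 → (17,18); next start ≥ 18 → (18,21); next start ≥ 21 → (21,23).
Selected: (2,3) (5,6) (8,11) (12,16) (17,18) (18,21) (21,23)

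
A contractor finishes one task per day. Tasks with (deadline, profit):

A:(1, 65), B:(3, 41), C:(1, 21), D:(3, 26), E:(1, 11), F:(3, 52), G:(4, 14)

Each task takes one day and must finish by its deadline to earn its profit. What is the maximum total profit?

Sort by profit descending; place each in the latest free slot ≤ its deadline.
Profit order: A=65 F=52 B=41 D=26 C=21 G=14 E=11
Assign: A→slot 1, F→slot 3, B→slot 2, D skipped, C skipped, G→slot 4, E skipped.
Slots: [1:A] [2:B] [3:F] [4:G]
Profit = 65 + 41 + 52 + 14 = 172

172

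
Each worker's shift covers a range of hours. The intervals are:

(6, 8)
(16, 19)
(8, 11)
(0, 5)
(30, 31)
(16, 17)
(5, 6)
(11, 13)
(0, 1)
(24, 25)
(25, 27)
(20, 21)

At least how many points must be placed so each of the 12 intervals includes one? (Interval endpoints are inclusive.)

Process intervals by earliest right end; each time one isn't hit yet, stab at its right endpoint.
Sorted: [0,1] [0,5] [5,6] [6,8] [8,11] [11,13] [16,17] [16,19] [20,21] [24,25] [25,27] [30,31]
{[0,1],[0,5]} hit by 1; {[5,6],[6,8]} hit by 6; {[8,11],[11,13]} hit by 11; {[16,17],[16,19]} hit by 17; {[20,21]} hit by 21; {[24,25],[25,27]} hit by 25; {[30,31]} hit by 31.
Points: 1, 6, 11, 17, 21, 25, 31 (7 total).

7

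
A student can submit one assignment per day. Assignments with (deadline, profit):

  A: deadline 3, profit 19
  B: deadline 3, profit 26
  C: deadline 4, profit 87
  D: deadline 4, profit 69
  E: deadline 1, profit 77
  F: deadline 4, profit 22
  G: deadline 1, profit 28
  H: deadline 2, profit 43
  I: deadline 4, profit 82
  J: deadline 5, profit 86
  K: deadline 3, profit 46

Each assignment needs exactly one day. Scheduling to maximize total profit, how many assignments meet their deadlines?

5

By profit: C(d4,87), J(d5,86), I(d4,82), E(d1,77), D(d4,69), K(d3,46), H(d2,43), G(d1,28), B(d3,26), F(d4,22), A(d3,19)
C→slot 4; J→slot 5; I→slot 3; E→slot 1; D→slot 2; K skipped; H skipped; G skipped; B skipped; F skipped; A skipped.
5 of 11 scheduled.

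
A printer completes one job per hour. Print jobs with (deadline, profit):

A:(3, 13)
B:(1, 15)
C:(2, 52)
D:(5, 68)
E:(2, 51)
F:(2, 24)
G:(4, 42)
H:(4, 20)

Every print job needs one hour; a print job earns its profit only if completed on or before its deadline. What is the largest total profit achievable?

233

Sort by profit descending; place each in the latest free slot ≤ its deadline.
By profit: D(d5,68), C(d2,52), E(d2,51), G(d4,42), F(d2,24), H(d4,20), B(d1,15), A(d3,13)
D→slot 5; C→slot 2; E→slot 1; G→slot 4; F skipped; H→slot 3; B skipped; A skipped.
Profit = 51 + 52 + 20 + 42 + 68 = 233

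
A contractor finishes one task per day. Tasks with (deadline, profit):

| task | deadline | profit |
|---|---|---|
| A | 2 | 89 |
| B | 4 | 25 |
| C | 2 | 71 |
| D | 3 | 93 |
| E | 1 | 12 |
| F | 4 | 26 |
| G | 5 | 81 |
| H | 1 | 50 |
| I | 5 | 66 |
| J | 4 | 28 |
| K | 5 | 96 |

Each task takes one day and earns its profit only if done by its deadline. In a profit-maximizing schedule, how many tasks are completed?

5

Take jobs in profit order; each goes to the latest open slot no later than its deadline.
Profit order: K=96 D=93 A=89 G=81 C=71 I=66 H=50 J=28 F=26 B=25 E=12
Assign: K→slot 5, D→slot 3, A→slot 2, G→slot 4, C→slot 1, I skipped, H skipped, J skipped, F skipped, B skipped, E skipped.
Slots: [1:C] [2:A] [3:D] [4:G] [5:K]
5 of 11 scheduled.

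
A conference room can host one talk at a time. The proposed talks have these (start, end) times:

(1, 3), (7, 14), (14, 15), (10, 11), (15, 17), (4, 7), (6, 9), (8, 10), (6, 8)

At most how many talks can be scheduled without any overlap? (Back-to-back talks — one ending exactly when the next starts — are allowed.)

Sorted by end: (1,3)  (4,7)  (6,8)  (6,9)  (8,10)  (10,11)  (7,14)  (14,15)  (15,17)
take (1,3); take (4,7); skip (6,9); take (8,10); take (10,11); take (14,15); take (15,17).
Selected 6 talks.

6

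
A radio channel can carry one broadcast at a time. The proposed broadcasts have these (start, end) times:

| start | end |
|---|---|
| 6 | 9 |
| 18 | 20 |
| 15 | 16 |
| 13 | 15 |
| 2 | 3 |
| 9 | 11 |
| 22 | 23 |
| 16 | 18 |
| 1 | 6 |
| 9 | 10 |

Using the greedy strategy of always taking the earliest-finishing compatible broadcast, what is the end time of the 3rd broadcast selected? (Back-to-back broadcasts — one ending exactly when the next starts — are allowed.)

Greedy by earliest finish: after sorting by end time, pick each interval compatible with the last pick.
Sorted by end: (2,3)  (1,6)  (6,9)  (9,10)  (9,11)  (13,15)  (15,16)  (16,18)  (18,20)  (22,23)
take (2,3); take (6,9); take (9,10); take (13,15); take (15,16); take (16,18); take (18,20); take (22,23).
Selected: (2,3) (6,9) (9,10) (13,15) (15,16) (16,18) (18,20) (22,23)

10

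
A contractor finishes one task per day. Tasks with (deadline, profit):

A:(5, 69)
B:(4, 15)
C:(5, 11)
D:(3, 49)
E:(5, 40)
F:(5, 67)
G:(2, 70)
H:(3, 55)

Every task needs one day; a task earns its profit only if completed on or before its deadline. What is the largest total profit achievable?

310

Profit order: G=70 A=69 F=67 H=55 D=49 E=40 B=15 C=11
Assign: G→slot 2, A→slot 5, F→slot 4, H→slot 3, D→slot 1, E skipped, B skipped, C skipped.
Slots: [1:D] [2:G] [3:H] [4:F] [5:A]
Profit = 49 + 70 + 55 + 67 + 69 = 310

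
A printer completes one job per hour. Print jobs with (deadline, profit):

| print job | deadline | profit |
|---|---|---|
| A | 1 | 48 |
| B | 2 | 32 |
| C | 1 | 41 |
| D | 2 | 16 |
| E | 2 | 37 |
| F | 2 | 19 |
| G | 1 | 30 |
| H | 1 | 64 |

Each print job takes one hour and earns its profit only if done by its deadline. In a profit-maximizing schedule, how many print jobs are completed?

2

Profit order: H=64 A=48 C=41 E=37 B=32 G=30 F=19 D=16
Assign: H→slot 1, A skipped, C skipped, E→slot 2, B skipped, G skipped, F skipped, D skipped.
Slots: [1:H] [2:E]
2 of 8 scheduled.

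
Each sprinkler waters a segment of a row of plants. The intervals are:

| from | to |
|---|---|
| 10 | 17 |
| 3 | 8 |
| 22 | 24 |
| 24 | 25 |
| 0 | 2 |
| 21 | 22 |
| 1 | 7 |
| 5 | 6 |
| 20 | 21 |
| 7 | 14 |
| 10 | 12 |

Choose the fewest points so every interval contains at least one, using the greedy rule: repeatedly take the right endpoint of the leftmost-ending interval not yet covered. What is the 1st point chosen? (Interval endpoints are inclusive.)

2

Sorted: [0,2] [5,6] [1,7] [3,8] [10,12] [7,14] [10,17] [20,21] [21,22] [22,24] [24,25]
{[0,2]} hit by 2; {[5,6],[1,7],[3,8]} hit by 6; {[10,12],[7,14],[10,17]} hit by 12; {[20,21],[21,22]} hit by 21; {[22,24],[24,25]} hit by 24.
Points: 2, 6, 12, 21, 24 (5 total).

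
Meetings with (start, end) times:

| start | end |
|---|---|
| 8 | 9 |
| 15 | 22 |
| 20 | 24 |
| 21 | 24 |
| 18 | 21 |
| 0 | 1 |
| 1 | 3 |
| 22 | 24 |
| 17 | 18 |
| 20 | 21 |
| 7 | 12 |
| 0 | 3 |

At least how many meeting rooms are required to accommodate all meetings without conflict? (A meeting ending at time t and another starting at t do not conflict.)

4

Count concurrent intervals with a sweep; the peak is the room count.
starts: [0, 0, 1, 7, 8, 15, 17, 18, 20, 20, 21, 22]
ends:   [1, 3, 3, 9, 12, 18, 21, 21, 22, 24, 24, 24]
s0→1 s0→2 e1→1 s1→2 e3→1 e3→0 s7→1 s8→2 e9→1 e12→0 s15→1 s17→2 e18→1 s18→2 s20→3 s20→4  — peak 4.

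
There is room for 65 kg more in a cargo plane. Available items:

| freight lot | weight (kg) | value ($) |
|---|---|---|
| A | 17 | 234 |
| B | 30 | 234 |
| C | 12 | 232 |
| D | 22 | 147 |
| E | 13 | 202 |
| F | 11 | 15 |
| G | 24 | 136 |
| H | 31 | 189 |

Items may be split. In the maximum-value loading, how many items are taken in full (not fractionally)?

3

Order: C (232/12=19.33) > E (202/13=15.54) > A (234/17=13.76) > B (234/30=7.80) > D (147/22=6.68) > H (189/31=6.10) > G (136/24=5.67) > F (15/11=1.36)
Fill: take C (12 @ 232) → take E (13 @ 202) → take A (17 @ 234) → take 23/30 of B → 179.40; 65/65 used.
3 item(s) taken whole; one partial (take 23/30 of B).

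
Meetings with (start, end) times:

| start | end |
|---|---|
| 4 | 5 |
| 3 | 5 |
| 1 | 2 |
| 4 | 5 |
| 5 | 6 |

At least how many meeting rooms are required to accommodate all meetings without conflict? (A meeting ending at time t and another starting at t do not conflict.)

3

Count concurrent intervals with a sweep; the peak is the room count.
Events (time:±→running): 1:+→1 2:-→0 3:+→1 4:+→2 4:+→3 … peak 3.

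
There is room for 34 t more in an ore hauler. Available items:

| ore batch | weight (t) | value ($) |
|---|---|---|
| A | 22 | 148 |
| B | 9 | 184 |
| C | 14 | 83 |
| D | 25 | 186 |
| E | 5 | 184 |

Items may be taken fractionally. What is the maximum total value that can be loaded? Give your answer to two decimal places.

516.80

Greedy by value/weight ratio, highest first.
Order: E (184/5=36.80) > B (184/9=20.44) > D (186/25=7.44) > A (148/22=6.73) > C (83/14=5.93)
Fill: take E (5 @ 184) → take B (9 @ 184) → take 20/25 of D → 148.80; 34/34 used.
Total value = 516.80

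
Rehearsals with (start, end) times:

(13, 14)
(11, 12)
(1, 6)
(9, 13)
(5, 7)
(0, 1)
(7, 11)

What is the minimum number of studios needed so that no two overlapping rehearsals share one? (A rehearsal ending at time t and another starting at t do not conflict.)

2

The answer is the maximum number of intervals overlapping at any instant.
starts: [0, 1, 5, 7, 9, 11, 13]
ends:   [1, 6, 7, 11, 12, 13, 14]
s0→1 e1→0 s1→1 s5→2  — peak 2.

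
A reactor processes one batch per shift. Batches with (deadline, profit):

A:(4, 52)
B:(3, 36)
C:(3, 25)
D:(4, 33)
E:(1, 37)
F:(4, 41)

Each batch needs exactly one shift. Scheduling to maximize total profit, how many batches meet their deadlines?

Sort by profit descending; place each in the latest free slot ≤ its deadline.
Profit order: A=52 F=41 E=37 B=36 D=33 C=25
Assign: A→slot 4, F→slot 3, E→slot 1, B→slot 2, D skipped, C skipped.
Slots: [1:E] [2:B] [3:F] [4:A]
4 of 6 scheduled.

4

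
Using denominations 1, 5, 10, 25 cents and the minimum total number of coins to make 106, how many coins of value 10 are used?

0

Greedy: take as many of the largest coin as possible, then repeat with the remainder.
106 = 4×25 + 1×5 + 1×1
Count of 10: 0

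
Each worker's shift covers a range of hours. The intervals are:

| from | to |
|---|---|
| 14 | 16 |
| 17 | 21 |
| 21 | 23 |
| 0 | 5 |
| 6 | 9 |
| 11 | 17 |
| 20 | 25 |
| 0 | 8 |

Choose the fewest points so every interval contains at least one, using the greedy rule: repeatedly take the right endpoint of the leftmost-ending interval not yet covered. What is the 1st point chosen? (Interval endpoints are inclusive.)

5

Process intervals by earliest right end; each time one isn't hit yet, stab at its right endpoint.
Sorted: [0,5] [0,8] [6,9] [14,16] [11,17] [17,21] [21,23] [20,25]
{[0,5],[0,8]} hit by 5; {[6,9]} hit by 9; {[14,16],[11,17]} hit by 16; {[17,21],[21,23],[20,25]} hit by 21.
Points: 5, 9, 16, 21 (4 total).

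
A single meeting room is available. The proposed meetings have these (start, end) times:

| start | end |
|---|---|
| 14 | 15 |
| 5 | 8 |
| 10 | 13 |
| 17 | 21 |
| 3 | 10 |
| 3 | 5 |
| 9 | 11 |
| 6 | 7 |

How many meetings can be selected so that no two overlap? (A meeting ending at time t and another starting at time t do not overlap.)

5

Sorted by end: (3,5)  (6,7)  (5,8)  (3,10)  (9,11)  (10,13)  (14,15)  (17,21)
take (3,5); take (6,7); skip (5,8); skip (3,10); take (9,11); skip (10,13); take (14,15); take (17,21).
Selected 5 meetings.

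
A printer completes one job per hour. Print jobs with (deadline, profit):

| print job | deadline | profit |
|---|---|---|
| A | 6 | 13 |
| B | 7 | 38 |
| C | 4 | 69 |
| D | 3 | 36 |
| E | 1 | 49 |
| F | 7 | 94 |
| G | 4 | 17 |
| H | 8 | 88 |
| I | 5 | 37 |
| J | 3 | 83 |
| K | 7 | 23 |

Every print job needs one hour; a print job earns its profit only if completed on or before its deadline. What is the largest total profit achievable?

494

Profit order: F=94 H=88 J=83 C=69 E=49 B=38 I=37 D=36 K=23 G=17 A=13
Assign: F→slot 7, H→slot 8, J→slot 3, C→slot 4, E→slot 1, B→slot 6, I→slot 5, D→slot 2, K skipped, G skipped, A skipped.
Slots: [1:E] [2:D] [3:J] [4:C] [5:I] [6:B] [7:F] [8:H]
Profit = 49 + 36 + 83 + 69 + 37 + 38 + 94 + 88 = 494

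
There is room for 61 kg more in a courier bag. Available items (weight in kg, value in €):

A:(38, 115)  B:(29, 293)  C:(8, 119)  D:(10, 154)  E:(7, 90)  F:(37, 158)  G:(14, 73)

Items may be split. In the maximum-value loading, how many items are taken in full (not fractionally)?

Greedy by value/weight ratio, highest first.
Ratios (sorted): D 15.40, C 14.88, E 12.86, B 10.10, G 5.21, F 4.27, A 3.03
take D (10 @ 154); take C (8 @ 119); take E (7 @ 90); take B (29 @ 293); take 7/14 of G → 36.50. Capacity used 61/61.
4 item(s) taken whole; one partial (take 7/14 of G).

4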